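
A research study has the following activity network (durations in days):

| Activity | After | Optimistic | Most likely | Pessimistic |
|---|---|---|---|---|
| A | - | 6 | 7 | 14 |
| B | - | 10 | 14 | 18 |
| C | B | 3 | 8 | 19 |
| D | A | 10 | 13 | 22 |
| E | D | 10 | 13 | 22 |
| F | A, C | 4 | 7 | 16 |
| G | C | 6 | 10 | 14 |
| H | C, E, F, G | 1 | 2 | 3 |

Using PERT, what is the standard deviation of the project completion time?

te_A = (6 + 4·7 + 14)/6 = 48/6 = 8; σ²_A = ((14−6)/6)² = 1.778
te_B = (10 + 4·14 + 18)/6 = 84/6 = 14; σ²_B = ((18−10)/6)² = 1.778
te_C = (3 + 4·8 + 19)/6 = 54/6 = 9; σ²_C = ((19−3)/6)² = 7.111
te_D = (10 + 4·13 + 22)/6 = 84/6 = 14; σ²_D = ((22−10)/6)² = 4.000
te_E = (10 + 4·13 + 22)/6 = 84/6 = 14; σ²_E = ((22−10)/6)² = 4.000
te_F = (4 + 4·7 + 16)/6 = 48/6 = 8; σ²_F = ((16−4)/6)² = 4.000
te_G = (6 + 4·10 + 14)/6 = 60/6 = 10; σ²_G = ((14−6)/6)² = 1.778
te_H = (1 + 4·2 + 3)/6 = 12/6 = 2; σ²_H = ((3−1)/6)² = 0.111

Forward pass:
ES_A = 0; EF_A = 8
ES_B = 0; EF_B = 14
ES_C = 14; EF_C = 14+9 = 23
ES_D = 8; EF_D = 8+14 = 22
ES_E = 22; EF_E = 22+14 = 36
ES_F = max(EF_A=8, EF_C=23) = 23; EF_F = 23+8 = 31
ES_G = 23; EF_G = 23+10 = 33
ES_H = max(EF_C=23, EF_E=36, EF_F=31, EF_G=33) = 36; EF_H = 36+2 = 38
Expected project duration μ = 38 days. Critical path: A → D → E → H.

Variance along critical path = 1.778 + 4.000 + 4.000 + 0.111 = 9.889
σ = √9.889 = 3.145 days

3.14 days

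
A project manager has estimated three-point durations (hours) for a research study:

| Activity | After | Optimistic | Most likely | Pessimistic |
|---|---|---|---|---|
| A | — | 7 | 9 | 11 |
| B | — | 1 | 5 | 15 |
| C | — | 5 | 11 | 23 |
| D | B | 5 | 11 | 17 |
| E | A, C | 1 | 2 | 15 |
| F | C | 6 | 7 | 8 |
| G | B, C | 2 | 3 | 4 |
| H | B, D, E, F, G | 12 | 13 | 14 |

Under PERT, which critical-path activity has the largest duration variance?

te_A = (7 + 4·9 + 11)/6 = 54/6 = 9; σ²_A = ((11−7)/6)² = 0.444
te_B = (1 + 4·5 + 15)/6 = 36/6 = 6; σ²_B = ((15−1)/6)² = 5.444
te_C = (5 + 4·11 + 23)/6 = 72/6 = 12; σ²_C = ((23−5)/6)² = 9.000
te_D = (5 + 4·11 + 17)/6 = 66/6 = 11; σ²_D = ((17−5)/6)² = 4.000
te_E = (1 + 4·2 + 15)/6 = 24/6 = 4; σ²_E = ((15−1)/6)² = 5.444
te_F = (6 + 4·7 + 8)/6 = 42/6 = 7; σ²_F = ((8−6)/6)² = 0.111
te_G = (2 + 4·3 + 4)/6 = 18/6 = 3; σ²_G = ((4−2)/6)² = 0.111
te_H = (12 + 4·13 + 14)/6 = 78/6 = 13; σ²_H = ((14−12)/6)² = 0.111

Forward pass:
ES_A = 0; EF_A = 9
ES_B = 0; EF_B = 6
ES_C = 0; EF_C = 12
ES_D = 6; EF_D = 6+11 = 17
ES_E = max(EF_A=9, EF_C=12) = 12; EF_E = 12+4 = 16
ES_F = 12; EF_F = 12+7 = 19
ES_G = max(EF_B=6, EF_C=12) = 12; EF_G = 12+3 = 15
ES_H = max(EF_B=6, EF_D=17, EF_E=16, EF_F=19, EF_G=15) = 19; EF_H = 19+13 = 32
Expected project duration μ = 32 hours. Critical path: C → F → H.

Variances on critical path: σ²_C=9.000, σ²_F=0.111, σ²_H=0.111.
Largest is σ²_C = 9.000.

C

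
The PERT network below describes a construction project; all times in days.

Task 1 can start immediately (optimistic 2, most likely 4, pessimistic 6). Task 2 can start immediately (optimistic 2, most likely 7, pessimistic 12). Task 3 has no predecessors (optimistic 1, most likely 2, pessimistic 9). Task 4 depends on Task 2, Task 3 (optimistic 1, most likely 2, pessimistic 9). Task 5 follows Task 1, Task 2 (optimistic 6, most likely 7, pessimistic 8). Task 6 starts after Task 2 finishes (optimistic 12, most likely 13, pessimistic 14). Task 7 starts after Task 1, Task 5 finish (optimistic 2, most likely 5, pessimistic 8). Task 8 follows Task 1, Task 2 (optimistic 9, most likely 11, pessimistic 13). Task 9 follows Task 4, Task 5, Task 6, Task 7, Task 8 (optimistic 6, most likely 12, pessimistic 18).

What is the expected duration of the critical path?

32 days

te_Task 1 = (2 + 4·4 + 6)/6 = 24/6 = 4
te_Task 2 = (2 + 4·7 + 12)/6 = 42/6 = 7
te_Task 3 = (1 + 4·2 + 9)/6 = 18/6 = 3
te_Task 4 = (1 + 4·2 + 9)/6 = 18/6 = 3
te_Task 5 = (6 + 4·7 + 8)/6 = 42/6 = 7
te_Task 6 = (12 + 4·13 + 14)/6 = 78/6 = 13
te_Task 7 = (2 + 4·5 + 8)/6 = 30/6 = 5
te_Task 8 = (9 + 4·11 + 13)/6 = 66/6 = 11
te_Task 9 = (6 + 4·12 + 18)/6 = 72/6 = 12

Forward pass:
ES_Task 1 = 0; EF_Task 1 = 4
ES_Task 2 = 0; EF_Task 2 = 7
ES_Task 3 = 0; EF_Task 3 = 3
ES_Task 4 = max(EF_Task 2=7, EF_Task 3=3) = 7; EF_Task 4 = 7+3 = 10
ES_Task 5 = max(EF_Task 1=4, EF_Task 2=7) = 7; EF_Task 5 = 7+7 = 14
ES_Task 6 = 7; EF_Task 6 = 7+13 = 20
ES_Task 7 = max(EF_Task 1=4, EF_Task 5=14) = 14; EF_Task 7 = 14+5 = 19
ES_Task 8 = max(EF_Task 1=4, EF_Task 2=7) = 7; EF_Task 8 = 7+11 = 18
ES_Task 9 = max(EF_Task 4=10, EF_Task 5=14, EF_Task 6=20, EF_Task 7=19, EF_Task 8=18) = 20; EF_Task 9 = 20+12 = 32
Expected project duration μ = 32 days. Critical path: Task 2 → Task 6 → Task 9.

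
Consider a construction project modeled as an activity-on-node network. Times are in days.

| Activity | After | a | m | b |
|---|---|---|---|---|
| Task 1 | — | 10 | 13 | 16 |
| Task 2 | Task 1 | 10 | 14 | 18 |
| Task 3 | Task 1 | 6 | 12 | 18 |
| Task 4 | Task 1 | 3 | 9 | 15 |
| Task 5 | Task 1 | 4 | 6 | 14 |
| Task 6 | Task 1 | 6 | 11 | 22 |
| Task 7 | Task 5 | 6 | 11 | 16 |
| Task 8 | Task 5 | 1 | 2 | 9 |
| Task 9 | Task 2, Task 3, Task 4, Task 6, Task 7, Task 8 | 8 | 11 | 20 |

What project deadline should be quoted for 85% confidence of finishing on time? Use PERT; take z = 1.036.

46.4 days

te_Task 1 = (10 + 4·13 + 16)/6 = 78/6 = 13; σ²_Task 1 = ((16−10)/6)² = 1.000
te_Task 2 = (10 + 4·14 + 18)/6 = 84/6 = 14; σ²_Task 2 = ((18−10)/6)² = 1.778
te_Task 3 = (6 + 4·12 + 18)/6 = 72/6 = 12; σ²_Task 3 = ((18−6)/6)² = 4.000
te_Task 4 = (3 + 4·9 + 15)/6 = 54/6 = 9; σ²_Task 4 = ((15−3)/6)² = 4.000
te_Task 5 = (4 + 4·6 + 14)/6 = 42/6 = 7; σ²_Task 5 = ((14−4)/6)² = 2.778
te_Task 6 = (6 + 4·11 + 22)/6 = 72/6 = 12; σ²_Task 6 = ((22−6)/6)² = 7.111
te_Task 7 = (6 + 4·11 + 16)/6 = 66/6 = 11; σ²_Task 7 = ((16−6)/6)² = 2.778
te_Task 8 = (1 + 4·2 + 9)/6 = 18/6 = 3; σ²_Task 8 = ((9−1)/6)² = 1.778
te_Task 9 = (8 + 4·11 + 20)/6 = 72/6 = 12; σ²_Task 9 = ((20−8)/6)² = 4.000

Forward pass:
ES_Task 1 = 0; EF_Task 1 = 13
ES_Task 2 = 13; EF_Task 2 = 13+14 = 27
ES_Task 3 = 13; EF_Task 3 = 13+12 = 25
ES_Task 4 = 13; EF_Task 4 = 13+9 = 22
ES_Task 5 = 13; EF_Task 5 = 13+7 = 20
ES_Task 6 = 13; EF_Task 6 = 13+12 = 25
ES_Task 7 = 20; EF_Task 7 = 20+11 = 31
ES_Task 8 = 20; EF_Task 8 = 20+3 = 23
ES_Task 9 = max(EF_Task 2=27, EF_Task 3=25, EF_Task 4=22, EF_Task 6=25, EF_Task 7=31, EF_Task 8=23) = 31; EF_Task 9 = 31+12 = 43
Expected project duration μ = 43 days. Critical path: Task 1 → Task 5 → Task 7 → Task 9.

Variance along critical path = 1.000 + 2.778 + 2.778 + 4.000 = 10.556; σ = 3.249 days.
D = μ + z·σ = 43 + 1.036·3.249 = 46.4 days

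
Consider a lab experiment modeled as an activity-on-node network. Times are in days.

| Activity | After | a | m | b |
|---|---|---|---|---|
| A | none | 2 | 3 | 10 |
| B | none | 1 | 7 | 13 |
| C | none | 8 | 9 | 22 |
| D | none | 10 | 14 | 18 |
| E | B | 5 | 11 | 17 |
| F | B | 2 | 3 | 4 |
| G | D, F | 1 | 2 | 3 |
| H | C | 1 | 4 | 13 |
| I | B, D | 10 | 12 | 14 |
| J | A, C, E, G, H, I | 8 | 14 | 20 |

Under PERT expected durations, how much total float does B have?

te_A = (2 + 4·3 + 10)/6 = 24/6 = 4
te_B = (1 + 4·7 + 13)/6 = 42/6 = 7
te_C = (8 + 4·9 + 22)/6 = 66/6 = 11
te_D = (10 + 4·14 + 18)/6 = 84/6 = 14
te_E = (5 + 4·11 + 17)/6 = 66/6 = 11
te_F = (2 + 4·3 + 4)/6 = 18/6 = 3
te_G = (1 + 4·2 + 3)/6 = 12/6 = 2
te_H = (1 + 4·4 + 13)/6 = 30/6 = 5
te_I = (10 + 4·12 + 14)/6 = 72/6 = 12
te_J = (8 + 4·14 + 20)/6 = 84/6 = 14

Forward pass:
ES_A = 0; EF_A = 4
ES_B = 0; EF_B = 7
ES_C = 0; EF_C = 11
ES_D = 0; EF_D = 14
ES_E = 7; EF_E = 7+11 = 18
ES_F = 7; EF_F = 7+3 = 10
ES_G = max(EF_D=14, EF_F=10) = 14; EF_G = 14+2 = 16
ES_H = 11; EF_H = 11+5 = 16
ES_I = max(EF_B=7, EF_D=14) = 14; EF_I = 14+12 = 26
ES_J = max(EF_A=4, EF_C=11, EF_E=18, EF_G=16, EF_H=16, EF_I=26) = 26; EF_J = 26+14 = 40
Expected project duration μ = 40 days. Critical path: D → I → J.

Backward pass:
LF_J = 40; LS_J = 40−14 = 26
LF_I = LS_J = 26; LS_I = 26−12 = 14
LF_H = LS_J = 26; LS_H = 26−5 = 21
LF_G = LS_J = 26; LS_G = 26−2 = 24
LF_F = LS_G = 24; LS_F = 24−3 = 21
LF_E = LS_J = 26; LS_E = 26−11 = 15
LF_D = min(LS_G=24, LS_I=14) = 14; LS_D = 14−14 = 0
LF_C = min(LS_H=21, LS_J=26) = 21; LS_C = 21−11 = 10
LF_B = min(LS_E=15, LS_F=21, LS_I=14) = 14; LS_B = 14−7 = 7
LF_A = LS_J = 26; LS_A = 26−4 = 22
Slack_B = LS_B − ES_B = 7 − 0 = 7

7 days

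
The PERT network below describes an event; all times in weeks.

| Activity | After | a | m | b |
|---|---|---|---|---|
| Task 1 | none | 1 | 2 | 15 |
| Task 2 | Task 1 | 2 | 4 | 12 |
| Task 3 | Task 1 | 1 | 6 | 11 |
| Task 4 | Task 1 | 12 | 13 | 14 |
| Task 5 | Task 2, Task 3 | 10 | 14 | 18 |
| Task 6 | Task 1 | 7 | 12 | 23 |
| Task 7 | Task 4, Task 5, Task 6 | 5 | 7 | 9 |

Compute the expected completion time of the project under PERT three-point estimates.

31 weeks

te_Task 1 = (1 + 4·2 + 15)/6 = 24/6 = 4
te_Task 2 = (2 + 4·4 + 12)/6 = 30/6 = 5
te_Task 3 = (1 + 4·6 + 11)/6 = 36/6 = 6
te_Task 4 = (12 + 4·13 + 14)/6 = 78/6 = 13
te_Task 5 = (10 + 4·14 + 18)/6 = 84/6 = 14
te_Task 6 = (7 + 4·12 + 23)/6 = 78/6 = 13
te_Task 7 = (5 + 4·7 + 9)/6 = 42/6 = 7

Forward pass:
ES_Task 1 = 0; EF_Task 1 = 4
ES_Task 2 = 4; EF_Task 2 = 4+5 = 9
ES_Task 3 = 4; EF_Task 3 = 4+6 = 10
ES_Task 4 = 4; EF_Task 4 = 4+13 = 17
ES_Task 5 = max(EF_Task 2=9, EF_Task 3=10) = 10; EF_Task 5 = 10+14 = 24
ES_Task 6 = 4; EF_Task 6 = 4+13 = 17
ES_Task 7 = max(EF_Task 4=17, EF_Task 5=24, EF_Task 6=17) = 24; EF_Task 7 = 24+7 = 31
Expected project duration μ = 31 weeks. Critical path: Task 1 → Task 3 → Task 5 → Task 7.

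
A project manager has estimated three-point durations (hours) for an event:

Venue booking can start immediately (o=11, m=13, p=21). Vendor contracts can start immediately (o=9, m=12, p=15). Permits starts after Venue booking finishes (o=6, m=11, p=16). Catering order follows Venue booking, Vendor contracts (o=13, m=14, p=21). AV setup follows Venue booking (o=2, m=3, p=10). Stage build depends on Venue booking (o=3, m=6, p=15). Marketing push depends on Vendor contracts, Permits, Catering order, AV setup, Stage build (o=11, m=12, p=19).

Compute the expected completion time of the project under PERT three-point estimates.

te_Venue booking = (11 + 4·13 + 21)/6 = 84/6 = 14
te_Vendor contracts = (9 + 4·12 + 15)/6 = 72/6 = 12
te_Permits = (6 + 4·11 + 16)/6 = 66/6 = 11
te_Catering order = (13 + 4·14 + 21)/6 = 90/6 = 15
te_AV setup = (2 + 4·3 + 10)/6 = 24/6 = 4
te_Stage build = (3 + 4·6 + 15)/6 = 42/6 = 7
te_Marketing push = (11 + 4·12 + 19)/6 = 78/6 = 13

Forward pass:
ES_Venue booking = 0; EF_Venue booking = 14
ES_Vendor contracts = 0; EF_Vendor contracts = 12
ES_Permits = 14; EF_Permits = 14+11 = 25
ES_Catering order = max(EF_Venue booking=14, EF_Vendor contracts=12) = 14; EF_Catering order = 14+15 = 29
ES_AV setup = 14; EF_AV setup = 14+4 = 18
ES_Stage build = 14; EF_Stage build = 14+7 = 21
ES_Marketing push = max(EF_Vendor contracts=12, EF_Permits=25, EF_Catering order=29, EF_AV setup=18, EF_Stage build=21) = 29; EF_Marketing push = 29+13 = 42
Expected project duration μ = 42 hours. Critical path: Venue booking → Catering order → Marketing push.

42 hours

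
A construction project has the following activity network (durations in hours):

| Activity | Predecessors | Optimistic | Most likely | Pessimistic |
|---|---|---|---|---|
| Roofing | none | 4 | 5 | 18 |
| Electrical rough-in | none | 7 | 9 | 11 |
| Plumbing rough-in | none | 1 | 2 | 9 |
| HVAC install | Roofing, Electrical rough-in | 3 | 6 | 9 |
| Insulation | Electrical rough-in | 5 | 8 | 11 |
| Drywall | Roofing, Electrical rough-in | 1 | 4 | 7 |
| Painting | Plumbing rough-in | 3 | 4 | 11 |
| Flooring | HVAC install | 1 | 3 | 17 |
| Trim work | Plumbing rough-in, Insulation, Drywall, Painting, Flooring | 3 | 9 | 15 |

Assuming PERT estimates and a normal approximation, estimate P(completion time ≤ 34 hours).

0.921

te_Roofing = (4 + 4·5 + 18)/6 = 42/6 = 7; σ²_Roofing = ((18−4)/6)² = 5.444
te_Electrical rough-in = (7 + 4·9 + 11)/6 = 54/6 = 9; σ²_Electrical rough-in = ((11−7)/6)² = 0.444
te_Plumbing rough-in = (1 + 4·2 + 9)/6 = 18/6 = 3; σ²_Plumbing rough-in = ((9−1)/6)² = 1.778
te_HVAC install = (3 + 4·6 + 9)/6 = 36/6 = 6; σ²_HVAC install = ((9−3)/6)² = 1.000
te_Insulation = (5 + 4·8 + 11)/6 = 48/6 = 8; σ²_Insulation = ((11−5)/6)² = 1.000
te_Drywall = (1 + 4·4 + 7)/6 = 24/6 = 4; σ²_Drywall = ((7−1)/6)² = 1.000
te_Painting = (3 + 4·4 + 11)/6 = 30/6 = 5; σ²_Painting = ((11−3)/6)² = 1.778
te_Flooring = (1 + 4·3 + 17)/6 = 30/6 = 5; σ²_Flooring = ((17−1)/6)² = 7.111
te_Trim work = (3 + 4·9 + 15)/6 = 54/6 = 9; σ²_Trim work = ((15−3)/6)² = 4.000

Forward pass:
ES_Roofing = 0; EF_Roofing = 7
ES_Electrical rough-in = 0; EF_Electrical rough-in = 9
ES_Plumbing rough-in = 0; EF_Plumbing rough-in = 3
ES_HVAC install = max(EF_Roofing=7, EF_Electrical rough-in=9) = 9; EF_HVAC install = 9+6 = 15
ES_Insulation = 9; EF_Insulation = 9+8 = 17
ES_Drywall = max(EF_Roofing=7, EF_Electrical rough-in=9) = 9; EF_Drywall = 9+4 = 13
ES_Painting = 3; EF_Painting = 3+5 = 8
ES_Flooring = 15; EF_Flooring = 15+5 = 20
ES_Trim work = max(EF_Plumbing rough-in=3, EF_Insulation=17, EF_Drywall=13, EF_Painting=8, EF_Flooring=20) = 20; EF_Trim work = 20+9 = 29
Expected project duration μ = 29 hours. Critical path: Electrical rough-in → HVAC install → Flooring → Trim work.

Variance along critical path = 0.444 + 1.000 + 7.111 + 4.000 = 12.556; σ = √12.556 = 3.543 hours.
Z = (34 − 29) / 3.543 = 1.411
P(T ≤ 34) = Φ(1.411) ≈ 0.921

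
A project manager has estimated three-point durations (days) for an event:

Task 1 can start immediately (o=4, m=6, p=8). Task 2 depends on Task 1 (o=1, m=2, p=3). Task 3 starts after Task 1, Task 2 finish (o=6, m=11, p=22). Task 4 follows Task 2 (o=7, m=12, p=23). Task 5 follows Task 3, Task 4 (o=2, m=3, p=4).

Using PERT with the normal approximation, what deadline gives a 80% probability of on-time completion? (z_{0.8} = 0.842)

26.3 days

te_Task 1 = (4 + 4·6 + 8)/6 = 36/6 = 6; σ²_Task 1 = ((8−4)/6)² = 0.444
te_Task 2 = (1 + 4·2 + 3)/6 = 12/6 = 2; σ²_Task 2 = ((3−1)/6)² = 0.111
te_Task 3 = (6 + 4·11 + 22)/6 = 72/6 = 12; σ²_Task 3 = ((22−6)/6)² = 7.111
te_Task 4 = (7 + 4·12 + 23)/6 = 78/6 = 13; σ²_Task 4 = ((23−7)/6)² = 7.111
te_Task 5 = (2 + 4·3 + 4)/6 = 18/6 = 3; σ²_Task 5 = ((4−2)/6)² = 0.111

Forward pass:
ES_Task 1 = 0; EF_Task 1 = 6
ES_Task 2 = 6; EF_Task 2 = 6+2 = 8
ES_Task 3 = max(EF_Task 1=6, EF_Task 2=8) = 8; EF_Task 3 = 8+12 = 20
ES_Task 4 = 8; EF_Task 4 = 8+13 = 21
ES_Task 5 = max(EF_Task 3=20, EF_Task 4=21) = 21; EF_Task 5 = 21+3 = 24
Expected project duration μ = 24 days. Critical path: Task 1 → Task 2 → Task 4 → Task 5.

Variance along critical path = 0.444 + 0.111 + 7.111 + 0.111 = 7.778; σ = 2.789 days.
D = μ + z·σ = 24 + 0.842·2.789 = 26.3 days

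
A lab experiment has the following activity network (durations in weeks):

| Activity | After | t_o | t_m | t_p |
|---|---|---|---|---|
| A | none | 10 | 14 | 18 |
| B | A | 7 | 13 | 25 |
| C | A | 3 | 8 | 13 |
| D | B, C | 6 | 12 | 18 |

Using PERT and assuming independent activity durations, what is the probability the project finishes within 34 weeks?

0.059

te_A = (10 + 4·14 + 18)/6 = 84/6 = 14; σ²_A = ((18−10)/6)² = 1.778
te_B = (7 + 4·13 + 25)/6 = 84/6 = 14; σ²_B = ((25−7)/6)² = 9.000
te_C = (3 + 4·8 + 13)/6 = 48/6 = 8; σ²_C = ((13−3)/6)² = 2.778
te_D = (6 + 4·12 + 18)/6 = 72/6 = 12; σ²_D = ((18−6)/6)² = 4.000

Forward pass:
ES_A = 0; EF_A = 14
ES_B = 14; EF_B = 14+14 = 28
ES_C = 14; EF_C = 14+8 = 22
ES_D = max(EF_B=28, EF_C=22) = 28; EF_D = 28+12 = 40
Expected project duration μ = 40 weeks. Critical path: A → B → D.

Variance along critical path = 1.778 + 9.000 + 4.000 = 14.778; σ = √14.778 = 3.844 weeks.
Z = (34 − 40) / 3.844 = -1.561
P(T ≤ 34) = Φ(-1.561) ≈ 0.059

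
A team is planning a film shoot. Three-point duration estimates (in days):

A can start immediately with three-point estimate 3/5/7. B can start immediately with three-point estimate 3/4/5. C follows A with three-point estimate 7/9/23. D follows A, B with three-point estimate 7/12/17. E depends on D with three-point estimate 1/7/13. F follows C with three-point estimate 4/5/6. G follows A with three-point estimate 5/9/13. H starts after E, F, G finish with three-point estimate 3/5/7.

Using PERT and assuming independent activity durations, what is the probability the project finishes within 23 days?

0.015

te_A = (3 + 4·5 + 7)/6 = 30/6 = 5; σ²_A = ((7−3)/6)² = 0.444
te_B = (3 + 4·4 + 5)/6 = 24/6 = 4; σ²_B = ((5−3)/6)² = 0.111
te_C = (7 + 4·9 + 23)/6 = 66/6 = 11; σ²_C = ((23−7)/6)² = 7.111
te_D = (7 + 4·12 + 17)/6 = 72/6 = 12; σ²_D = ((17−7)/6)² = 2.778
te_E = (1 + 4·7 + 13)/6 = 42/6 = 7; σ²_E = ((13−1)/6)² = 4.000
te_F = (4 + 4·5 + 6)/6 = 30/6 = 5; σ²_F = ((6−4)/6)² = 0.111
te_G = (5 + 4·9 + 13)/6 = 54/6 = 9; σ²_G = ((13−5)/6)² = 1.778
te_H = (3 + 4·5 + 7)/6 = 30/6 = 5; σ²_H = ((7−3)/6)² = 0.444

Forward pass:
ES_A = 0; EF_A = 5
ES_B = 0; EF_B = 4
ES_C = 5; EF_C = 5+11 = 16
ES_D = max(EF_A=5, EF_B=4) = 5; EF_D = 5+12 = 17
ES_E = 17; EF_E = 17+7 = 24
ES_F = 16; EF_F = 16+5 = 21
ES_G = 5; EF_G = 5+9 = 14
ES_H = max(EF_E=24, EF_F=21, EF_G=14) = 24; EF_H = 24+5 = 29
Expected project duration μ = 29 days. Critical path: A → D → E → H.

Variance along critical path = 0.444 + 2.778 + 4.000 + 0.444 = 7.667; σ = √7.667 = 2.769 days.
Z = (23 − 29) / 2.769 = -2.167
P(T ≤ 23) = Φ(-2.167) ≈ 0.015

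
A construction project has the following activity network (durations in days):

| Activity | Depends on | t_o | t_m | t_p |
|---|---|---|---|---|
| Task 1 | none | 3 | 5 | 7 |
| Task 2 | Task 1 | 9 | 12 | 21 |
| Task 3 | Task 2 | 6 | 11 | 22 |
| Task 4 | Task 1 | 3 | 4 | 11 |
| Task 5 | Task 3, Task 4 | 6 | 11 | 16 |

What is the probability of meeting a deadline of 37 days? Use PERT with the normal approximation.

0.145

te_Task 1 = (3 + 4·5 + 7)/6 = 30/6 = 5; σ²_Task 1 = ((7−3)/6)² = 0.444
te_Task 2 = (9 + 4·12 + 21)/6 = 78/6 = 13; σ²_Task 2 = ((21−9)/6)² = 4.000
te_Task 3 = (6 + 4·11 + 22)/6 = 72/6 = 12; σ²_Task 3 = ((22−6)/6)² = 7.111
te_Task 4 = (3 + 4·4 + 11)/6 = 30/6 = 5; σ²_Task 4 = ((11−3)/6)² = 1.778
te_Task 5 = (6 + 4·11 + 16)/6 = 66/6 = 11; σ²_Task 5 = ((16−6)/6)² = 2.778

Forward pass:
ES_Task 1 = 0; EF_Task 1 = 5
ES_Task 2 = 5; EF_Task 2 = 5+13 = 18
ES_Task 3 = 18; EF_Task 3 = 18+12 = 30
ES_Task 4 = 5; EF_Task 4 = 5+5 = 10
ES_Task 5 = max(EF_Task 3=30, EF_Task 4=10) = 30; EF_Task 5 = 30+11 = 41
Expected project duration μ = 41 days. Critical path: Task 1 → Task 2 → Task 3 → Task 5.

Variance along critical path = 0.444 + 4.000 + 7.111 + 2.778 = 14.333; σ = √14.333 = 3.786 days.
Z = (37 − 41) / 3.786 = -1.057
P(T ≤ 37) = Φ(-1.057) ≈ 0.145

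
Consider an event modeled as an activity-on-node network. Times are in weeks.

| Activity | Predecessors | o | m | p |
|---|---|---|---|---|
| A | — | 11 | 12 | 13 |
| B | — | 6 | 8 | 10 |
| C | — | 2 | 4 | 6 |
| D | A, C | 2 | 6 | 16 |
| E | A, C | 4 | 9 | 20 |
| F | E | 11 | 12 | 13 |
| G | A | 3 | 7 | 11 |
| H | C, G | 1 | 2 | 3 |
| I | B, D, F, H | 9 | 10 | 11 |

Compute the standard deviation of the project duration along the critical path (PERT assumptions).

2.73 weeks

te_A = (11 + 4·12 + 13)/6 = 72/6 = 12; σ²_A = ((13−11)/6)² = 0.111
te_B = (6 + 4·8 + 10)/6 = 48/6 = 8; σ²_B = ((10−6)/6)² = 0.444
te_C = (2 + 4·4 + 6)/6 = 24/6 = 4; σ²_C = ((6−2)/6)² = 0.444
te_D = (2 + 4·6 + 16)/6 = 42/6 = 7; σ²_D = ((16−2)/6)² = 5.444
te_E = (4 + 4·9 + 20)/6 = 60/6 = 10; σ²_E = ((20−4)/6)² = 7.111
te_F = (11 + 4·12 + 13)/6 = 72/6 = 12; σ²_F = ((13−11)/6)² = 0.111
te_G = (3 + 4·7 + 11)/6 = 42/6 = 7; σ²_G = ((11−3)/6)² = 1.778
te_H = (1 + 4·2 + 3)/6 = 12/6 = 2; σ²_H = ((3−1)/6)² = 0.111
te_I = (9 + 4·10 + 11)/6 = 60/6 = 10; σ²_I = ((11−9)/6)² = 0.111

Forward pass:
ES_A = 0; EF_A = 12
ES_B = 0; EF_B = 8
ES_C = 0; EF_C = 4
ES_D = max(EF_A=12, EF_C=4) = 12; EF_D = 12+7 = 19
ES_E = max(EF_A=12, EF_C=4) = 12; EF_E = 12+10 = 22
ES_F = 22; EF_F = 22+12 = 34
ES_G = 12; EF_G = 12+7 = 19
ES_H = max(EF_C=4, EF_G=19) = 19; EF_H = 19+2 = 21
ES_I = max(EF_B=8, EF_D=19, EF_F=34, EF_H=21) = 34; EF_I = 34+10 = 44
Expected project duration μ = 44 weeks. Critical path: A → E → F → I.

Variance along critical path = 0.111 + 7.111 + 0.111 + 0.111 = 7.444
σ = √7.444 = 2.728 weeks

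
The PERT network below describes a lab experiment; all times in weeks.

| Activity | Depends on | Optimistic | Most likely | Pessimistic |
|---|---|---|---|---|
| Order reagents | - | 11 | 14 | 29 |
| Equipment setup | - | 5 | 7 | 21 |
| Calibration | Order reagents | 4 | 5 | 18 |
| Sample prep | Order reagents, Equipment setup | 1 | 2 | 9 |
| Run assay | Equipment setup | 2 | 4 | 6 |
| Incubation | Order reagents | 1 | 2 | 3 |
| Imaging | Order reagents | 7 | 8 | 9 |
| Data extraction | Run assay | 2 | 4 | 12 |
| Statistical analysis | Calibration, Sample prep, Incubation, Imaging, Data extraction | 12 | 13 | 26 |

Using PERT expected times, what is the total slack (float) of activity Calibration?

1 weeks

te_Order reagents = (11 + 4·14 + 29)/6 = 96/6 = 16
te_Equipment setup = (5 + 4·7 + 21)/6 = 54/6 = 9
te_Calibration = (4 + 4·5 + 18)/6 = 42/6 = 7
te_Sample prep = (1 + 4·2 + 9)/6 = 18/6 = 3
te_Run assay = (2 + 4·4 + 6)/6 = 24/6 = 4
te_Incubation = (1 + 4·2 + 3)/6 = 12/6 = 2
te_Imaging = (7 + 4·8 + 9)/6 = 48/6 = 8
te_Data extraction = (2 + 4·4 + 12)/6 = 30/6 = 5
te_Statistical analysis = (12 + 4·13 + 26)/6 = 90/6 = 15

Forward pass:
ES_Order reagents = 0; EF_Order reagents = 16
ES_Equipment setup = 0; EF_Equipment setup = 9
ES_Calibration = 16; EF_Calibration = 16+7 = 23
ES_Sample prep = max(EF_Order reagents=16, EF_Equipment setup=9) = 16; EF_Sample prep = 16+3 = 19
ES_Run assay = 9; EF_Run assay = 9+4 = 13
ES_Incubation = 16; EF_Incubation = 16+2 = 18
ES_Imaging = 16; EF_Imaging = 16+8 = 24
ES_Data extraction = 13; EF_Data extraction = 13+5 = 18
ES_Statistical analysis = max(EF_Calibration=23, EF_Sample prep=19, EF_Incubation=18, EF_Imaging=24, EF_Data extraction=18) = 24; EF_Statistical analysis = 24+15 = 39
Expected project duration μ = 39 weeks. Critical path: Order reagents → Imaging → Statistical analysis.

Backward pass:
LF_Statistical analysis = 39; LS_Statistical analysis = 39−15 = 24
LF_Data extraction = LS_Statistical analysis = 24; LS_Data extraction = 24−5 = 19
LF_Imaging = LS_Statistical analysis = 24; LS_Imaging = 24−8 = 16
LF_Incubation = LS_Statistical analysis = 24; LS_Incubation = 24−2 = 22
LF_Run assay = LS_Data extraction = 19; LS_Run assay = 19−4 = 15
LF_Sample prep = LS_Statistical analysis = 24; LS_Sample prep = 24−3 = 21
LF_Calibration = LS_Statistical analysis = 24; LS_Calibration = 24−7 = 17
LF_Equipment setup = min(LS_Sample prep=21, LS_Run assay=15) = 15; LS_Equipment setup = 15−9 = 6
LF_Order reagents = min(LS_Calibration=17, LS_Sample prep=21, LS_Incubation=22, LS_Imaging=16) = 16; LS_Order reagents = 16−16 = 0
Slack_Calibration = LS_Calibration − ES_Calibration = 17 − 16 = 1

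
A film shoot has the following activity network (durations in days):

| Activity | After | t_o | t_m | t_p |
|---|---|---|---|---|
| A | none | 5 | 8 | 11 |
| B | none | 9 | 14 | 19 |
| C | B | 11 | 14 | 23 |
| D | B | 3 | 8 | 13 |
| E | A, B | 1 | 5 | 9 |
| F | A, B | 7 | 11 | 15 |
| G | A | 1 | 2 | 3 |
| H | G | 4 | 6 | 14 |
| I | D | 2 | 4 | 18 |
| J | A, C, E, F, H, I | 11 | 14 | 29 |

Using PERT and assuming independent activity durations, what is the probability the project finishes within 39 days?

te_A = (5 + 4·8 + 11)/6 = 48/6 = 8; σ²_A = ((11−5)/6)² = 1.000
te_B = (9 + 4·14 + 19)/6 = 84/6 = 14; σ²_B = ((19−9)/6)² = 2.778
te_C = (11 + 4·14 + 23)/6 = 90/6 = 15; σ²_C = ((23−11)/6)² = 4.000
te_D = (3 + 4·8 + 13)/6 = 48/6 = 8; σ²_D = ((13−3)/6)² = 2.778
te_E = (1 + 4·5 + 9)/6 = 30/6 = 5; σ²_E = ((9−1)/6)² = 1.778
te_F = (7 + 4·11 + 15)/6 = 66/6 = 11; σ²_F = ((15−7)/6)² = 1.778
te_G = (1 + 4·2 + 3)/6 = 12/6 = 2; σ²_G = ((3−1)/6)² = 0.111
te_H = (4 + 4·6 + 14)/6 = 42/6 = 7; σ²_H = ((14−4)/6)² = 2.778
te_I = (2 + 4·4 + 18)/6 = 36/6 = 6; σ²_I = ((18−2)/6)² = 7.111
te_J = (11 + 4·14 + 29)/6 = 96/6 = 16; σ²_J = ((29−11)/6)² = 9.000

Forward pass:
ES_A = 0; EF_A = 8
ES_B = 0; EF_B = 14
ES_C = 14; EF_C = 14+15 = 29
ES_D = 14; EF_D = 14+8 = 22
ES_E = max(EF_A=8, EF_B=14) = 14; EF_E = 14+5 = 19
ES_F = max(EF_A=8, EF_B=14) = 14; EF_F = 14+11 = 25
ES_G = 8; EF_G = 8+2 = 10
ES_H = 10; EF_H = 10+7 = 17
ES_I = 22; EF_I = 22+6 = 28
ES_J = max(EF_A=8, EF_C=29, EF_E=19, EF_F=25, EF_H=17, EF_I=28) = 29; EF_J = 29+16 = 45
Expected project duration μ = 45 days. Critical path: B → C → J.

Variance along critical path = 2.778 + 4.000 + 9.000 = 15.778; σ = √15.778 = 3.972 days.
Z = (39 − 45) / 3.972 = -1.511
P(T ≤ 39) = Φ(-1.511) ≈ 0.065

0.065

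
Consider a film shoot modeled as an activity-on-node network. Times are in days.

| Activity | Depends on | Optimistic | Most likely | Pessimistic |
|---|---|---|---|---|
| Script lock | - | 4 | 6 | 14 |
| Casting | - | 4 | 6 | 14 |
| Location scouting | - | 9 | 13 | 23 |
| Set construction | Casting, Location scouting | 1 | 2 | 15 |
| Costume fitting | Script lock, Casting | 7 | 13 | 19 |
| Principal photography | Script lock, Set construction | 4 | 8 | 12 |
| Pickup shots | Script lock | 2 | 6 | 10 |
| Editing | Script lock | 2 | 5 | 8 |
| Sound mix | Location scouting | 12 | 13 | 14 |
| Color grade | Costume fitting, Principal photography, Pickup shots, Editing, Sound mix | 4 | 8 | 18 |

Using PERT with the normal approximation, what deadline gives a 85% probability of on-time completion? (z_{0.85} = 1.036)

te_Script lock = (4 + 4·6 + 14)/6 = 42/6 = 7; σ²_Script lock = ((14−4)/6)² = 2.778
te_Casting = (4 + 4·6 + 14)/6 = 42/6 = 7; σ²_Casting = ((14−4)/6)² = 2.778
te_Location scouting = (9 + 4·13 + 23)/6 = 84/6 = 14; σ²_Location scouting = ((23−9)/6)² = 5.444
te_Set construction = (1 + 4·2 + 15)/6 = 24/6 = 4; σ²_Set construction = ((15−1)/6)² = 5.444
te_Costume fitting = (7 + 4·13 + 19)/6 = 78/6 = 13; σ²_Costume fitting = ((19−7)/6)² = 4.000
te_Principal photography = (4 + 4·8 + 12)/6 = 48/6 = 8; σ²_Principal photography = ((12−4)/6)² = 1.778
te_Pickup shots = (2 + 4·6 + 10)/6 = 36/6 = 6; σ²_Pickup shots = ((10−2)/6)² = 1.778
te_Editing = (2 + 4·5 + 8)/6 = 30/6 = 5; σ²_Editing = ((8−2)/6)² = 1.000
te_Sound mix = (12 + 4·13 + 14)/6 = 78/6 = 13; σ²_Sound mix = ((14−12)/6)² = 0.111
te_Color grade = (4 + 4·8 + 18)/6 = 54/6 = 9; σ²_Color grade = ((18−4)/6)² = 5.444

Forward pass:
ES_Script lock = 0; EF_Script lock = 7
ES_Casting = 0; EF_Casting = 7
ES_Location scouting = 0; EF_Location scouting = 14
ES_Set construction = max(EF_Casting=7, EF_Location scouting=14) = 14; EF_Set construction = 14+4 = 18
ES_Costume fitting = max(EF_Script lock=7, EF_Casting=7) = 7; EF_Costume fitting = 7+13 = 20
ES_Principal photography = max(EF_Script lock=7, EF_Set construction=18) = 18; EF_Principal photography = 18+8 = 26
ES_Pickup shots = 7; EF_Pickup shots = 7+6 = 13
ES_Editing = 7; EF_Editing = 7+5 = 12
ES_Sound mix = 14; EF_Sound mix = 14+13 = 27
ES_Color grade = max(EF_Costume fitting=20, EF_Principal photography=26, EF_Pickup shots=13, EF_Editing=12, EF_Sound mix=27) = 27; EF_Color grade = 27+9 = 36
Expected project duration μ = 36 days. Critical path: Location scouting → Sound mix → Color grade.

Variance along critical path = 5.444 + 0.111 + 5.444 = 11.000; σ = 3.317 days.
D = μ + z·σ = 36 + 1.036·3.317 = 39.4 days

39.4 days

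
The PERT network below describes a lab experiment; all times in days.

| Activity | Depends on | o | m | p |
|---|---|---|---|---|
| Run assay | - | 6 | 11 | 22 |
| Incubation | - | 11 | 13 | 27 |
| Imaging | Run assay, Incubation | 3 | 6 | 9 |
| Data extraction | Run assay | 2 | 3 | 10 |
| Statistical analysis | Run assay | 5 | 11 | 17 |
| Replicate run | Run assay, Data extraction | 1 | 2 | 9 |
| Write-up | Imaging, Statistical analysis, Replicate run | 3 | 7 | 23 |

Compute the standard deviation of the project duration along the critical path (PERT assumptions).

4.71 days

te_Run assay = (6 + 4·11 + 22)/6 = 72/6 = 12; σ²_Run assay = ((22−6)/6)² = 7.111
te_Incubation = (11 + 4·13 + 27)/6 = 90/6 = 15; σ²_Incubation = ((27−11)/6)² = 7.111
te_Imaging = (3 + 4·6 + 9)/6 = 36/6 = 6; σ²_Imaging = ((9−3)/6)² = 1.000
te_Data extraction = (2 + 4·3 + 10)/6 = 24/6 = 4; σ²_Data extraction = ((10−2)/6)² = 1.778
te_Statistical analysis = (5 + 4·11 + 17)/6 = 66/6 = 11; σ²_Statistical analysis = ((17−5)/6)² = 4.000
te_Replicate run = (1 + 4·2 + 9)/6 = 18/6 = 3; σ²_Replicate run = ((9−1)/6)² = 1.778
te_Write-up = (3 + 4·7 + 23)/6 = 54/6 = 9; σ²_Write-up = ((23−3)/6)² = 11.111

Forward pass:
ES_Run assay = 0; EF_Run assay = 12
ES_Incubation = 0; EF_Incubation = 15
ES_Imaging = max(EF_Run assay=12, EF_Incubation=15) = 15; EF_Imaging = 15+6 = 21
ES_Data extraction = 12; EF_Data extraction = 12+4 = 16
ES_Statistical analysis = 12; EF_Statistical analysis = 12+11 = 23
ES_Replicate run = max(EF_Run assay=12, EF_Data extraction=16) = 16; EF_Replicate run = 16+3 = 19
ES_Write-up = max(EF_Imaging=21, EF_Statistical analysis=23, EF_Replicate run=19) = 23; EF_Write-up = 23+9 = 32
Expected project duration μ = 32 days. Critical path: Run assay → Statistical analysis → Write-up.

Variance along critical path = 7.111 + 4.000 + 11.111 = 22.222
σ = √22.222 = 4.714 days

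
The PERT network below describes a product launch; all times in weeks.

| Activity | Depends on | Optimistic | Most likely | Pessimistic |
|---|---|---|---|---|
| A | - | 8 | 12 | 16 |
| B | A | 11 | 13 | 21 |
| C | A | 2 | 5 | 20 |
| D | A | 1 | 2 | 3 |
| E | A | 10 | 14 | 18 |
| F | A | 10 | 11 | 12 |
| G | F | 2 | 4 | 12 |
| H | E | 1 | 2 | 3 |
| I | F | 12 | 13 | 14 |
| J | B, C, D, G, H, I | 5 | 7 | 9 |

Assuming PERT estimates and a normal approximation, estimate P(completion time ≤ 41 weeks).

te_A = (8 + 4·12 + 16)/6 = 72/6 = 12; σ²_A = ((16−8)/6)² = 1.778
te_B = (11 + 4·13 + 21)/6 = 84/6 = 14; σ²_B = ((21−11)/6)² = 2.778
te_C = (2 + 4·5 + 20)/6 = 42/6 = 7; σ²_C = ((20−2)/6)² = 9.000
te_D = (1 + 4·2 + 3)/6 = 12/6 = 2; σ²_D = ((3−1)/6)² = 0.111
te_E = (10 + 4·14 + 18)/6 = 84/6 = 14; σ²_E = ((18−10)/6)² = 1.778
te_F = (10 + 4·11 + 12)/6 = 66/6 = 11; σ²_F = ((12−10)/6)² = 0.111
te_G = (2 + 4·4 + 12)/6 = 30/6 = 5; σ²_G = ((12−2)/6)² = 2.778
te_H = (1 + 4·2 + 3)/6 = 12/6 = 2; σ²_H = ((3−1)/6)² = 0.111
te_I = (12 + 4·13 + 14)/6 = 78/6 = 13; σ²_I = ((14−12)/6)² = 0.111
te_J = (5 + 4·7 + 9)/6 = 42/6 = 7; σ²_J = ((9−5)/6)² = 0.444

Forward pass:
ES_A = 0; EF_A = 12
ES_B = 12; EF_B = 12+14 = 26
ES_C = 12; EF_C = 12+7 = 19
ES_D = 12; EF_D = 12+2 = 14
ES_E = 12; EF_E = 12+14 = 26
ES_F = 12; EF_F = 12+11 = 23
ES_G = 23; EF_G = 23+5 = 28
ES_H = 26; EF_H = 26+2 = 28
ES_I = 23; EF_I = 23+13 = 36
ES_J = max(EF_B=26, EF_C=19, EF_D=14, EF_G=28, EF_H=28, EF_I=36) = 36; EF_J = 36+7 = 43
Expected project duration μ = 43 weeks. Critical path: A → F → I → J.

Variance along critical path = 1.778 + 0.111 + 0.111 + 0.444 = 2.444; σ = √2.444 = 1.563 weeks.
Z = (41 − 43) / 1.563 = -1.279
P(T ≤ 41) = Φ(-1.279) ≈ 0.100

0.100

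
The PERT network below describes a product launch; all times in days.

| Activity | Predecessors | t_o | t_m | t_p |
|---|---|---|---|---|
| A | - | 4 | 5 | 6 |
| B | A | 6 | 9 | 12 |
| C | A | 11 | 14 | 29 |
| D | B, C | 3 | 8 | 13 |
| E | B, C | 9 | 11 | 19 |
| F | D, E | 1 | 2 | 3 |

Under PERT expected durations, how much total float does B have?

7 days

te_A = (4 + 4·5 + 6)/6 = 30/6 = 5
te_B = (6 + 4·9 + 12)/6 = 54/6 = 9
te_C = (11 + 4·14 + 29)/6 = 96/6 = 16
te_D = (3 + 4·8 + 13)/6 = 48/6 = 8
te_E = (9 + 4·11 + 19)/6 = 72/6 = 12
te_F = (1 + 4·2 + 3)/6 = 12/6 = 2

Forward pass:
ES_A = 0; EF_A = 5
ES_B = 5; EF_B = 5+9 = 14
ES_C = 5; EF_C = 5+16 = 21
ES_D = max(EF_B=14, EF_C=21) = 21; EF_D = 21+8 = 29
ES_E = max(EF_B=14, EF_C=21) = 21; EF_E = 21+12 = 33
ES_F = max(EF_D=29, EF_E=33) = 33; EF_F = 33+2 = 35
Expected project duration μ = 35 days. Critical path: A → C → E → F.

Backward pass:
LF_F = 35; LS_F = 35−2 = 33
LF_E = LS_F = 33; LS_E = 33−12 = 21
LF_D = LS_F = 33; LS_D = 33−8 = 25
LF_C = min(LS_D=25, LS_E=21) = 21; LS_C = 21−16 = 5
LF_B = min(LS_D=25, LS_E=21) = 21; LS_B = 21−9 = 12
LF_A = min(LS_B=12, LS_C=5) = 5; LS_A = 5−5 = 0
Slack_B = LS_B − ES_B = 12 − 5 = 7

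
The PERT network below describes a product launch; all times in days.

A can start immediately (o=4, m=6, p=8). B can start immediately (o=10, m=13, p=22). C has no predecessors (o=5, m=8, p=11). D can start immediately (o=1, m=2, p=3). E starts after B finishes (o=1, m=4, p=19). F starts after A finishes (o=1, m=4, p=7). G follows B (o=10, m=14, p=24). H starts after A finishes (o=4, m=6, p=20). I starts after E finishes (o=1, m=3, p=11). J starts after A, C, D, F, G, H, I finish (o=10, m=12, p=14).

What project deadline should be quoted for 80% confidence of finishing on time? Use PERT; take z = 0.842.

43.6 days

te_A = (4 + 4·6 + 8)/6 = 36/6 = 6; σ²_A = ((8−4)/6)² = 0.444
te_B = (10 + 4·13 + 22)/6 = 84/6 = 14; σ²_B = ((22−10)/6)² = 4.000
te_C = (5 + 4·8 + 11)/6 = 48/6 = 8; σ²_C = ((11−5)/6)² = 1.000
te_D = (1 + 4·2 + 3)/6 = 12/6 = 2; σ²_D = ((3−1)/6)² = 0.111
te_E = (1 + 4·4 + 19)/6 = 36/6 = 6; σ²_E = ((19−1)/6)² = 9.000
te_F = (1 + 4·4 + 7)/6 = 24/6 = 4; σ²_F = ((7−1)/6)² = 1.000
te_G = (10 + 4·14 + 24)/6 = 90/6 = 15; σ²_G = ((24−10)/6)² = 5.444
te_H = (4 + 4·6 + 20)/6 = 48/6 = 8; σ²_H = ((20−4)/6)² = 7.111
te_I = (1 + 4·3 + 11)/6 = 24/6 = 4; σ²_I = ((11−1)/6)² = 2.778
te_J = (10 + 4·12 + 14)/6 = 72/6 = 12; σ²_J = ((14−10)/6)² = 0.444

Forward pass:
ES_A = 0; EF_A = 6
ES_B = 0; EF_B = 14
ES_C = 0; EF_C = 8
ES_D = 0; EF_D = 2
ES_E = 14; EF_E = 14+6 = 20
ES_F = 6; EF_F = 6+4 = 10
ES_G = 14; EF_G = 14+15 = 29
ES_H = 6; EF_H = 6+8 = 14
ES_I = 20; EF_I = 20+4 = 24
ES_J = max(EF_A=6, EF_C=8, EF_D=2, EF_F=10, EF_G=29, EF_H=14, EF_I=24) = 29; EF_J = 29+12 = 41
Expected project duration μ = 41 days. Critical path: B → G → J.

Variance along critical path = 4.000 + 5.444 + 0.444 = 9.889; σ = 3.145 days.
D = μ + z·σ = 41 + 0.842·3.145 = 43.6 days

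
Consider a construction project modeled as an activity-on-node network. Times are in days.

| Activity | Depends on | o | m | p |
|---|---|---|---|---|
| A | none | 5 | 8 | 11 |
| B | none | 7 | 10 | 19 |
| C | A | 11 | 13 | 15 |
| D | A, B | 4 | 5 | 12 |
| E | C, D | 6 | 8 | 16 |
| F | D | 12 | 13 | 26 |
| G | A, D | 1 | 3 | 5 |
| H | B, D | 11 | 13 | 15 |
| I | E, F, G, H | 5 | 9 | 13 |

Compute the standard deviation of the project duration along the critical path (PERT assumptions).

3.61 days

te_A = (5 + 4·8 + 11)/6 = 48/6 = 8; σ²_A = ((11−5)/6)² = 1.000
te_B = (7 + 4·10 + 19)/6 = 66/6 = 11; σ²_B = ((19−7)/6)² = 4.000
te_C = (11 + 4·13 + 15)/6 = 78/6 = 13; σ²_C = ((15−11)/6)² = 0.444
te_D = (4 + 4·5 + 12)/6 = 36/6 = 6; σ²_D = ((12−4)/6)² = 1.778
te_E = (6 + 4·8 + 16)/6 = 54/6 = 9; σ²_E = ((16−6)/6)² = 2.778
te_F = (12 + 4·13 + 26)/6 = 90/6 = 15; σ²_F = ((26−12)/6)² = 5.444
te_G = (1 + 4·3 + 5)/6 = 18/6 = 3; σ²_G = ((5−1)/6)² = 0.444
te_H = (11 + 4·13 + 15)/6 = 78/6 = 13; σ²_H = ((15−11)/6)² = 0.444
te_I = (5 + 4·9 + 13)/6 = 54/6 = 9; σ²_I = ((13−5)/6)² = 1.778

Forward pass:
ES_A = 0; EF_A = 8
ES_B = 0; EF_B = 11
ES_C = 8; EF_C = 8+13 = 21
ES_D = max(EF_A=8, EF_B=11) = 11; EF_D = 11+6 = 17
ES_E = max(EF_C=21, EF_D=17) = 21; EF_E = 21+9 = 30
ES_F = 17; EF_F = 17+15 = 32
ES_G = max(EF_A=8, EF_D=17) = 17; EF_G = 17+3 = 20
ES_H = max(EF_B=11, EF_D=17) = 17; EF_H = 17+13 = 30
ES_I = max(EF_E=30, EF_F=32, EF_G=20, EF_H=30) = 32; EF_I = 32+9 = 41
Expected project duration μ = 41 days. Critical path: B → D → F → I.

Variance along critical path = 4.000 + 1.778 + 5.444 + 1.778 = 13.000
σ = √13.000 = 3.606 days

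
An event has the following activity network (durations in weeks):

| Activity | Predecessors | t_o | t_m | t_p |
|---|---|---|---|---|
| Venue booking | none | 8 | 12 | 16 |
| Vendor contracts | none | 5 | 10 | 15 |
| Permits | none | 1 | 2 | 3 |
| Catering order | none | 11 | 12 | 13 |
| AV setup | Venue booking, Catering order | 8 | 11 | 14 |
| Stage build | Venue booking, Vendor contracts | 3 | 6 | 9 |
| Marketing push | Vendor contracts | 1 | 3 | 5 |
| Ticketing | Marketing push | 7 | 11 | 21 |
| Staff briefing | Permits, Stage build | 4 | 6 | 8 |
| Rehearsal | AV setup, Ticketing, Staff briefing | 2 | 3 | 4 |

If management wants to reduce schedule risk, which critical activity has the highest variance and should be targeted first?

Ticketing

te_Venue booking = (8 + 4·12 + 16)/6 = 72/6 = 12; σ²_Venue booking = ((16−8)/6)² = 1.778
te_Vendor contracts = (5 + 4·10 + 15)/6 = 60/6 = 10; σ²_Vendor contracts = ((15−5)/6)² = 2.778
te_Permits = (1 + 4·2 + 3)/6 = 12/6 = 2; σ²_Permits = ((3−1)/6)² = 0.111
te_Catering order = (11 + 4·12 + 13)/6 = 72/6 = 12; σ²_Catering order = ((13−11)/6)² = 0.111
te_AV setup = (8 + 4·11 + 14)/6 = 66/6 = 11; σ²_AV setup = ((14−8)/6)² = 1.000
te_Stage build = (3 + 4·6 + 9)/6 = 36/6 = 6; σ²_Stage build = ((9−3)/6)² = 1.000
te_Marketing push = (1 + 4·3 + 5)/6 = 18/6 = 3; σ²_Marketing push = ((5−1)/6)² = 0.444
te_Ticketing = (7 + 4·11 + 21)/6 = 72/6 = 12; σ²_Ticketing = ((21−7)/6)² = 5.444
te_Staff briefing = (4 + 4·6 + 8)/6 = 36/6 = 6; σ²_Staff briefing = ((8−4)/6)² = 0.444
te_Rehearsal = (2 + 4·3 + 4)/6 = 18/6 = 3; σ²_Rehearsal = ((4−2)/6)² = 0.111

Forward pass:
ES_Venue booking = 0; EF_Venue booking = 12
ES_Vendor contracts = 0; EF_Vendor contracts = 10
ES_Permits = 0; EF_Permits = 2
ES_Catering order = 0; EF_Catering order = 12
ES_AV setup = max(EF_Venue booking=12, EF_Catering order=12) = 12; EF_AV setup = 12+11 = 23
ES_Stage build = max(EF_Venue booking=12, EF_Vendor contracts=10) = 12; EF_Stage build = 12+6 = 18
ES_Marketing push = 10; EF_Marketing push = 10+3 = 13
ES_Ticketing = 13; EF_Ticketing = 13+12 = 25
ES_Staff briefing = max(EF_Permits=2, EF_Stage build=18) = 18; EF_Staff briefing = 18+6 = 24
ES_Rehearsal = max(EF_AV setup=23, EF_Ticketing=25, EF_Staff briefing=24) = 25; EF_Rehearsal = 25+3 = 28
Expected project duration μ = 28 weeks. Critical path: Vendor contracts → Marketing push → Ticketing → Rehearsal.

Variances on critical path: σ²_Vendor contracts=2.778, σ²_Marketing push=0.444, σ²_Ticketing=5.444, σ²_Rehearsal=0.111.
Largest is σ²_Ticketing = 5.444.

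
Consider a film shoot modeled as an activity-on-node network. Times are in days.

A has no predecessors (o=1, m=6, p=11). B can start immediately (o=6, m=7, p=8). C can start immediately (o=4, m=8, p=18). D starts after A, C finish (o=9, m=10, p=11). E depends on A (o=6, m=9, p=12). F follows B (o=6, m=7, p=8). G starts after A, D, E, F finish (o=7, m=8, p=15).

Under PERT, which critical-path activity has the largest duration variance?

C

te_A = (1 + 4·6 + 11)/6 = 36/6 = 6; σ²_A = ((11−1)/6)² = 2.778
te_B = (6 + 4·7 + 8)/6 = 42/6 = 7; σ²_B = ((8−6)/6)² = 0.111
te_C = (4 + 4·8 + 18)/6 = 54/6 = 9; σ²_C = ((18−4)/6)² = 5.444
te_D = (9 + 4·10 + 11)/6 = 60/6 = 10; σ²_D = ((11−9)/6)² = 0.111
te_E = (6 + 4·9 + 12)/6 = 54/6 = 9; σ²_E = ((12−6)/6)² = 1.000
te_F = (6 + 4·7 + 8)/6 = 42/6 = 7; σ²_F = ((8−6)/6)² = 0.111
te_G = (7 + 4·8 + 15)/6 = 54/6 = 9; σ²_G = ((15−7)/6)² = 1.778

Forward pass:
ES_A = 0; EF_A = 6
ES_B = 0; EF_B = 7
ES_C = 0; EF_C = 9
ES_D = max(EF_A=6, EF_C=9) = 9; EF_D = 9+10 = 19
ES_E = 6; EF_E = 6+9 = 15
ES_F = 7; EF_F = 7+7 = 14
ES_G = max(EF_A=6, EF_D=19, EF_E=15, EF_F=14) = 19; EF_G = 19+9 = 28
Expected project duration μ = 28 days. Critical path: C → D → G.

Variances on critical path: σ²_C=5.444, σ²_D=0.111, σ²_G=1.778.
Largest is σ²_C = 5.444.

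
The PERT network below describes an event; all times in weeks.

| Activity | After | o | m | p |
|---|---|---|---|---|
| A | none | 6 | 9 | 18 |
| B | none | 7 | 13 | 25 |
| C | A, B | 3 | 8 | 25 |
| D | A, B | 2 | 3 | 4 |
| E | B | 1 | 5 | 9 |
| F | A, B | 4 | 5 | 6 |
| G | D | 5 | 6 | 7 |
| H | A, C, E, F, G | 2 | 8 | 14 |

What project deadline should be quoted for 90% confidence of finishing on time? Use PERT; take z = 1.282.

38.6 weeks

te_A = (6 + 4·9 + 18)/6 = 60/6 = 10; σ²_A = ((18−6)/6)² = 4.000
te_B = (7 + 4·13 + 25)/6 = 84/6 = 14; σ²_B = ((25−7)/6)² = 9.000
te_C = (3 + 4·8 + 25)/6 = 60/6 = 10; σ²_C = ((25−3)/6)² = 13.444
te_D = (2 + 4·3 + 4)/6 = 18/6 = 3; σ²_D = ((4−2)/6)² = 0.111
te_E = (1 + 4·5 + 9)/6 = 30/6 = 5; σ²_E = ((9−1)/6)² = 1.778
te_F = (4 + 4·5 + 6)/6 = 30/6 = 5; σ²_F = ((6−4)/6)² = 0.111
te_G = (5 + 4·6 + 7)/6 = 36/6 = 6; σ²_G = ((7−5)/6)² = 0.111
te_H = (2 + 4·8 + 14)/6 = 48/6 = 8; σ²_H = ((14−2)/6)² = 4.000

Forward pass:
ES_A = 0; EF_A = 10
ES_B = 0; EF_B = 14
ES_C = max(EF_A=10, EF_B=14) = 14; EF_C = 14+10 = 24
ES_D = max(EF_A=10, EF_B=14) = 14; EF_D = 14+3 = 17
ES_E = 14; EF_E = 14+5 = 19
ES_F = max(EF_A=10, EF_B=14) = 14; EF_F = 14+5 = 19
ES_G = 17; EF_G = 17+6 = 23
ES_H = max(EF_A=10, EF_C=24, EF_E=19, EF_F=19, EF_G=23) = 24; EF_H = 24+8 = 32
Expected project duration μ = 32 weeks. Critical path: B → C → H.

Variance along critical path = 9.000 + 13.444 + 4.000 = 26.444; σ = 5.142 weeks.
D = μ + z·σ = 32 + 1.282·5.142 = 38.6 weeks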